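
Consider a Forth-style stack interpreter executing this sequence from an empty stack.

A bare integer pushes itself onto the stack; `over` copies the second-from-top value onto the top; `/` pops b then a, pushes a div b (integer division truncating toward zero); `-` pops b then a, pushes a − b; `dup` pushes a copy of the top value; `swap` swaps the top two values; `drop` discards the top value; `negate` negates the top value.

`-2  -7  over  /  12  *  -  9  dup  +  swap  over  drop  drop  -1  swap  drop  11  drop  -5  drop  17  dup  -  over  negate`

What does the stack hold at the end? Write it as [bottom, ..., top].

[-1, 0, 1]

-2     → -2
-7     → -2 -7
over   → -2 -7 -2
/      → -2 3
12     → -2 3 12
*      → -2 36
-      → -38
9      → -38 9
dup    → -38 9 9
+      → -38 18
swap   → 18 -38
over   → 18 -38 18
drop   → 18 -38
drop   → 18
-1     → 18 -1
swap   → -1 18
drop   → -1
11     → -1 11
drop   → -1
-5     → -1 -5
drop   → -1
17     → -1 17
dup    → -1 17 17
-      → -1 0
over   → -1 0 -1
negate → -1 0 1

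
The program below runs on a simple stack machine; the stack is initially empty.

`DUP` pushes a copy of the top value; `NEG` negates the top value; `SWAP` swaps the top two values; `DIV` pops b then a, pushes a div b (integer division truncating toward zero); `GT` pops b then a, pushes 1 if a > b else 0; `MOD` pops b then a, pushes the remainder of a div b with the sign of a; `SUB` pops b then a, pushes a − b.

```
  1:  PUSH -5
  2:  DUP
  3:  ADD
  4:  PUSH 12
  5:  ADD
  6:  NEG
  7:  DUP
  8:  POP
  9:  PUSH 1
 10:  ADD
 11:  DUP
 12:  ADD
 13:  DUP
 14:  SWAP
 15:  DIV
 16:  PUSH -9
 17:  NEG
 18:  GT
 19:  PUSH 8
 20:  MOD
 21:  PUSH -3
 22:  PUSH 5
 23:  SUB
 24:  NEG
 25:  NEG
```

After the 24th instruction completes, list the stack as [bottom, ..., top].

[0, 8]

PUSH -5 -> -5
DUP     -> -5 -5
ADD     -> -10
PUSH 12 -> -10 12
ADD     -> 2
NEG     -> -2
DUP     -> -2 -2
POP     -> -2
PUSH 1  -> -2 1
ADD     -> -1
DUP     -> -1 -1
ADD     -> -2
DUP     -> -2 -2
SWAP    -> -2 -2
DIV     -> 1
PUSH -9 -> 1 -9
NEG     -> 1 9
GT      -> 0
PUSH 8  -> 0 8
MOD     -> 0
PUSH -3 -> 0 -3
PUSH 5  -> 0 -3 5
SUB     -> 0 -8
NEG     -> 0 8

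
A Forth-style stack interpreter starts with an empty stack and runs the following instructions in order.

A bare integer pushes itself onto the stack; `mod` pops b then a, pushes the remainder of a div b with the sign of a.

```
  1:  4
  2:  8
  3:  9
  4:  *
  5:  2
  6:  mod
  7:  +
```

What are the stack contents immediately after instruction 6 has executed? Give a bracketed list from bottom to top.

[4, 0]

4   -> 4
8   -> 4 8
9   -> 4 8 9
*   -> 4 72
2   -> 4 72 2
mod -> 4 0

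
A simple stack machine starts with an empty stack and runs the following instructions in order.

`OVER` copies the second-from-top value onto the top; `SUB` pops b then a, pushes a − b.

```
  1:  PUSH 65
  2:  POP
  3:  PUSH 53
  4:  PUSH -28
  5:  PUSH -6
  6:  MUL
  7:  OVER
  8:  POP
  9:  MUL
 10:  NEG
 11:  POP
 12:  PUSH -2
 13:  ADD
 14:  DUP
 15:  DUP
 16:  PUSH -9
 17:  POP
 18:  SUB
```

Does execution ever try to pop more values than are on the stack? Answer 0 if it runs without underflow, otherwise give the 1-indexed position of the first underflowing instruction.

13

PUSH 65   [65]
POP       []
PUSH 53   [53]
PUSH -28  [53, -28]
PUSH -6   [53, -28, -6]
MUL       [53, 168]
OVER      [53, 168, 53]
POP       [53, 168]
MUL       [8904]
NEG       [-8904]
POP       []
PUSH -2   [-2]
ADD  — needs 2 operands, stack has 1 → underflow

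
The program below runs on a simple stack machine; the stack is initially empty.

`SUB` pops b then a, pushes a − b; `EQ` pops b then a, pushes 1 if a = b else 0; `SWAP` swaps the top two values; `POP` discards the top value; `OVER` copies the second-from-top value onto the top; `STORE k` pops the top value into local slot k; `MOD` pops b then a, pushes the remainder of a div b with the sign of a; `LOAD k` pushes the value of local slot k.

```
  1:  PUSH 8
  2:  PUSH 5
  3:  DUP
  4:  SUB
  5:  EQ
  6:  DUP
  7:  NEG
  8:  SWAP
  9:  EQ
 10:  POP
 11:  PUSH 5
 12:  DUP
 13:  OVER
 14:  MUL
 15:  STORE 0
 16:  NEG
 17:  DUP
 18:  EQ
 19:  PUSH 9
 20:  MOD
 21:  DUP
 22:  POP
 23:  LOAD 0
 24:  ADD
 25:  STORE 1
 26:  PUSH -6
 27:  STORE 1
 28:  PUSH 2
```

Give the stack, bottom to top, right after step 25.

[]

PUSH 8  : 8
PUSH 5  : 8 5
DUP     : 8 5 5
SUB     : 8 0
EQ      : 0
DUP     : 0 0
NEG     : 0 0
SWAP    : 0 0
EQ      : 1
POP     : (empty)
PUSH 5  : 5
DUP     : 5 5
OVER    : 5 5 5
MUL     : 5 25
STORE 0 : 5
NEG     : -5
DUP     : -5 -5
EQ      : 1
PUSH 9  : 1 9
MOD     : 1
DUP     : 1 1
POP     : 1
LOAD 0  : 1 25
ADD     : 26
STORE 1 : (empty)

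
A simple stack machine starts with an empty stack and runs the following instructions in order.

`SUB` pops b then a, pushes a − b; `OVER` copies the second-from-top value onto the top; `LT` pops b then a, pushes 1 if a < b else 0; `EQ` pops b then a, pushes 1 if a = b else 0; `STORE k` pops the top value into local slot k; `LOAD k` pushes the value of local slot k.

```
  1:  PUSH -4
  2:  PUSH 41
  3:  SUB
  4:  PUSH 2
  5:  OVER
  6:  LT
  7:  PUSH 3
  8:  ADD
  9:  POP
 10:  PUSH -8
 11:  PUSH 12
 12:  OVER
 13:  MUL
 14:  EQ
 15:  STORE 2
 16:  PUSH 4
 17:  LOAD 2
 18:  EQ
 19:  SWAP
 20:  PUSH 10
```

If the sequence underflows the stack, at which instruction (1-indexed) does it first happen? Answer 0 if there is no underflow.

0

PUSH -4  [-4]
PUSH 41  [-4, 41]
SUB      [-45]
PUSH 2   [-45, 2]
OVER     [-45, 2, -45]
LT       [-45, 0]
PUSH 3   [-45, 0, 3]
ADD      [-45, 3]
POP      [-45]
PUSH -8  [-45, -8]
PUSH 12  [-45, -8, 12]
OVER     [-45, -8, 12, -8]
MUL      [-45, -8, -96]
EQ       [-45, 0]
STORE 2  [-45]
PUSH 4   [-45, 4]
LOAD 2   [-45, 4, 0]
EQ       [-45, 0]
SWAP     [0, -45]
PUSH 10  [0, -45, 10]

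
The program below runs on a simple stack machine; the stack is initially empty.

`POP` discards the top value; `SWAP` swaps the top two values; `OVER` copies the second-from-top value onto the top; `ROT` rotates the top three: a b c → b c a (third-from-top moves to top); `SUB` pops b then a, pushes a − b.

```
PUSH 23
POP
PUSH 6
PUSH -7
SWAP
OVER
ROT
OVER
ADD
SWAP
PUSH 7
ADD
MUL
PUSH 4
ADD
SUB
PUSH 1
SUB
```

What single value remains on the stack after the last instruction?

1

PUSH 23 → 23
POP     → (empty)
PUSH 6  → 6
PUSH -7 → 6 -7
SWAP    → -7 6
OVER    → -7 6 -7
ROT     → 6 -7 -7
OVER    → 6 -7 -7 -7
ADD     → 6 -7 -14
SWAP    → 6 -14 -7
PUSH 7  → 6 -14 -7 7
ADD     → 6 -14 0
MUL     → 6 0
PUSH 4  → 6 0 4
ADD     → 6 4
SUB     → 2
PUSH 1  → 2 1
SUB     → 1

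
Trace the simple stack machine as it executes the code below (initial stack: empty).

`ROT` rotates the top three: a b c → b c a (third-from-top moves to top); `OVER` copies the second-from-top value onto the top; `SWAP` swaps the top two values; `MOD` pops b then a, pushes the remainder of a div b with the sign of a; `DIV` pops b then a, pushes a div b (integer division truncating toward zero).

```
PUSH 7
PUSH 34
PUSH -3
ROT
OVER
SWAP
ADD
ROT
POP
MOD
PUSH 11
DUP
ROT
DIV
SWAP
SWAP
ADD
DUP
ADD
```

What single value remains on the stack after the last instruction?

16

PUSH 7  → [7]
PUSH 34 → [7, 34]
PUSH -3 → [7, 34, -3]
ROT     → [34, -3, 7]
OVER    → [34, -3, 7, -3]
SWAP    → [34, -3, -3, 7]
ADD     → [34, -3, 4]
ROT     → [-3, 4, 34]
POP     → [-3, 4]
MOD     → [-3]
PUSH 11 → [-3, 11]
DUP     → [-3, 11, 11]
ROT     → [11, 11, -3]
DIV     → [11, -3]
SWAP    → [-3, 11]
SWAP    → [11, -3]
ADD     → [8]
DUP     → [8, 8]
ADD     → [16]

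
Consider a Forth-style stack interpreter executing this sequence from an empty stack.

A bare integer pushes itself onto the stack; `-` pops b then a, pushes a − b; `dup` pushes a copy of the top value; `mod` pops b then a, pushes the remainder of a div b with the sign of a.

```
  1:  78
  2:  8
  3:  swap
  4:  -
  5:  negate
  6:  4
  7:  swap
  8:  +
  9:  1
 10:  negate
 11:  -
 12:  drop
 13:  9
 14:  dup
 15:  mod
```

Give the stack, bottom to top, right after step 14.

[9, 9]

78      78
8       78 8
swap    8 78
-       -70
negate  70
4       70 4
swap    4 70
+       74
1       74 1
negate  74 -1
-       75
drop    (empty)
9       9
dup     9 9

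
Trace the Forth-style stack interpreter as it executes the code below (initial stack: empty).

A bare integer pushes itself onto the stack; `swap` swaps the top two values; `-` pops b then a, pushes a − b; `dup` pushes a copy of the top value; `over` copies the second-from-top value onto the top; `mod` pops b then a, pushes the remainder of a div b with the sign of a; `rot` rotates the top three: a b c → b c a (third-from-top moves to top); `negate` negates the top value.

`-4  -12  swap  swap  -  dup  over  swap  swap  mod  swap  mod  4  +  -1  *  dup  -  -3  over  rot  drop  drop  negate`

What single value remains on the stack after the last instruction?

-4     : [-4]
-12    : [-4, -12]
swap   : [-12, -4]
swap   : [-4, -12]
-      : [8]
dup    : [8, 8]
over   : [8, 8, 8]
swap   : [8, 8, 8]
swap   : [8, 8, 8]
mod    : [8, 0]
swap   : [0, 8]
mod    : [0]
4      : [0, 4]
+      : [4]
-1     : [4, -1]
*      : [-4]
dup    : [-4, -4]
-      : [0]
-3     : [0, -3]
over   : [0, -3, 0]
rot    : [-3, 0, 0]
drop   : [-3, 0]
drop   : [-3]
negate : [3]

3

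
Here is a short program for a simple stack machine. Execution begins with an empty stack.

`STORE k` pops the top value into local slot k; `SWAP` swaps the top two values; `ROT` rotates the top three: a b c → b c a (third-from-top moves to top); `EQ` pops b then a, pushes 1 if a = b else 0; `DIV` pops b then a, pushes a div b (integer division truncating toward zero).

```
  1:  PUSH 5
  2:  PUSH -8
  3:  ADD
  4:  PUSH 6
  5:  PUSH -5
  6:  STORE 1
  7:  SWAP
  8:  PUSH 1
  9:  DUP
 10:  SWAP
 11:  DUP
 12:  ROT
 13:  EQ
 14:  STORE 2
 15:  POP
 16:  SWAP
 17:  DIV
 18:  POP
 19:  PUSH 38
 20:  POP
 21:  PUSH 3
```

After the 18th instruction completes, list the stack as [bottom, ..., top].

[]

PUSH 5  : 5
PUSH -8 : 5 -8
ADD     : -3
PUSH 6  : -3 6
PUSH -5 : -3 6 -5
STORE 1 : -3 6
SWAP    : 6 -3
PUSH 1  : 6 -3 1
DUP     : 6 -3 1 1
SWAP    : 6 -3 1 1
DUP     : 6 -3 1 1 1
ROT     : 6 -3 1 1 1
EQ      : 6 -3 1 1
STORE 2 : 6 -3 1
POP     : 6 -3
SWAP    : -3 6
DIV     : 0
POP     : (empty)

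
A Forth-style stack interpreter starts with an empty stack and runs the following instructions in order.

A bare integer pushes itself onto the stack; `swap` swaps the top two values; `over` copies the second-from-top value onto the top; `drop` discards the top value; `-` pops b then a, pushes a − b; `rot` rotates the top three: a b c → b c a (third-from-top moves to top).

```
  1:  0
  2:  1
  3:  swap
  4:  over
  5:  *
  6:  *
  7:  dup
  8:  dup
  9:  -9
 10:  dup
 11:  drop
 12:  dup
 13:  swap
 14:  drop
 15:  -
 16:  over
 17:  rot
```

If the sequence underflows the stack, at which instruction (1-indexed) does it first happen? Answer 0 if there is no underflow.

0

0    -> 0
1    -> 0 1
swap -> 1 0
over -> 1 0 1
*    -> 1 0
*    -> 0
dup  -> 0 0
dup  -> 0 0 0
-9   -> 0 0 0 -9
dup  -> 0 0 0 -9 -9
drop -> 0 0 0 -9
dup  -> 0 0 0 -9 -9
swap -> 0 0 0 -9 -9
drop -> 0 0 0 -9
-    -> 0 0 9
over -> 0 0 9 0
rot  -> 0 9 0 0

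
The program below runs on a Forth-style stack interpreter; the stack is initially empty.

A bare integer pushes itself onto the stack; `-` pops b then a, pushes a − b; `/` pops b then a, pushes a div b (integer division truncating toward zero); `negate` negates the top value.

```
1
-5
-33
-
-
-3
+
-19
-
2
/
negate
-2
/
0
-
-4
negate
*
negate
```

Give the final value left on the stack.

8

1      → [1]
-5     → [1, -5]
-33    → [1, -5, -33]
-      → [1, 28]
-      → [-27]
-3     → [-27, -3]
+      → [-30]
-19    → [-30, -19]
-      → [-11]
2      → [-11, 2]
/      → [-5]
negate → [5]
-2     → [5, -2]
/      → [-2]
0      → [-2, 0]
-      → [-2]
-4     → [-2, -4]
negate → [-2, 4]
*      → [-8]
negate → [8]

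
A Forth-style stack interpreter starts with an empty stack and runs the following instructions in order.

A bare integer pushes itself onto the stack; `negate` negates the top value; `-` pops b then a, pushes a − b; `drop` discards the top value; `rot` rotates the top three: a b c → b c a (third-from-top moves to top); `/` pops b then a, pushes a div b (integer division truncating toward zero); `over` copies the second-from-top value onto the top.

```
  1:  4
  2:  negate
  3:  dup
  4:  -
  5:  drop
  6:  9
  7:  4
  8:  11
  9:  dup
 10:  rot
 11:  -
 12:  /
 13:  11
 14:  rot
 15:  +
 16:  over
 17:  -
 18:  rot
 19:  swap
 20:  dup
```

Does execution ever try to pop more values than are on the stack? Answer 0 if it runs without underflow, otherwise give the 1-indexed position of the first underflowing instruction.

4       [4]
negate  [-4]
dup     [-4, -4]
-       [0]
drop    []
9       [9]
4       [9, 4]
11      [9, 4, 11]
dup     [9, 4, 11, 11]
rot     [9, 11, 11, 4]
-       [9, 11, 7]
/       [9, 1]
11      [9, 1, 11]
rot     [1, 11, 9]
+       [1, 20]
over    [1, 20, 1]
-       [1, 19]
rot  — needs 3 operands, stack has 2 → underflow

18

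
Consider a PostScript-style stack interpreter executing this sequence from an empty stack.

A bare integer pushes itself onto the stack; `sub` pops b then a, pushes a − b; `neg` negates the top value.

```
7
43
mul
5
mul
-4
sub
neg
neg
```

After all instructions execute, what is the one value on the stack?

7   -> [7]
43  -> [7, 43]
mul -> [301]
5   -> [301, 5]
mul -> [1505]
-4  -> [1505, -4]
sub -> [1509]
neg -> [-1509]
neg -> [1509]

1509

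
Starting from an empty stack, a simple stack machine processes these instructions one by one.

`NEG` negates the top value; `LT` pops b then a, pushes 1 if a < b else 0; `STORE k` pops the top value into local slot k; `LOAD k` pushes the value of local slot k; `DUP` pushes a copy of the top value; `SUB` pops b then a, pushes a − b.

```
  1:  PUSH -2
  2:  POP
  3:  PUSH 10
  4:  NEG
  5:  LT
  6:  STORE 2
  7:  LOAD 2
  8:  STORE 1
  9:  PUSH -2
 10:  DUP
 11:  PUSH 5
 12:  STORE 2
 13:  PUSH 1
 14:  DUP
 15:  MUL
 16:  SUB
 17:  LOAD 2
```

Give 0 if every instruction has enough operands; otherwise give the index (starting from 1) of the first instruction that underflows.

PUSH -2 -> [-2]
POP     -> []
PUSH 10 -> [10]
NEG     -> [-10]
LT  — needs 2 operands, stack has 1 → underflow

5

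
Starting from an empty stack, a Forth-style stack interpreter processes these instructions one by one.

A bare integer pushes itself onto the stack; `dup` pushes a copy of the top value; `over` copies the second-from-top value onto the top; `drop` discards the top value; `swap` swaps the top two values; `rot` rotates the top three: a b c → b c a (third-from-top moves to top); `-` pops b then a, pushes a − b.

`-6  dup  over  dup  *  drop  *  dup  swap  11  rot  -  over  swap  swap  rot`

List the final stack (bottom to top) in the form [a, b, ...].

[-25, 36, 36]

-6    [-6]
dup   [-6, -6]
over  [-6, -6, -6]
dup   [-6, -6, -6, -6]
*     [-6, -6, 36]
drop  [-6, -6]
*     [36]
dup   [36, 36]
swap  [36, 36]
11    [36, 36, 11]
rot   [36, 11, 36]
-     [36, -25]
over  [36, -25, 36]
swap  [36, 36, -25]
swap  [36, -25, 36]
rot   [-25, 36, 36]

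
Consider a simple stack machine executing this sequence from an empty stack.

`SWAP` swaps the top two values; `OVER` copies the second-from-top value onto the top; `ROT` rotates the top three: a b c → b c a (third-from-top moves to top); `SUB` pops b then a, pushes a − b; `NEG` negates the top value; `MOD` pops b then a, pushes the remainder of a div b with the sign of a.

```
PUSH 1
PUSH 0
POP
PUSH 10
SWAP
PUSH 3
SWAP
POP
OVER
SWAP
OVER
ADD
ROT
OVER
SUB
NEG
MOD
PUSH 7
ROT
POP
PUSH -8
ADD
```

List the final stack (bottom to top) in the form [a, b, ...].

[1, -1]

PUSH 1   1
PUSH 0   1 0
POP      1
PUSH 10  1 10
SWAP     10 1
PUSH 3   10 1 3
SWAP     10 3 1
POP      10 3
OVER     10 3 10
SWAP     10 10 3
OVER     10 10 3 10
ADD      10 10 13
ROT      10 13 10
OVER     10 13 10 13
SUB      10 13 -3
NEG      10 13 3
MOD      10 1
PUSH 7   10 1 7
ROT      1 7 10
POP      1 7
PUSH -8  1 7 -8
ADD      1 -1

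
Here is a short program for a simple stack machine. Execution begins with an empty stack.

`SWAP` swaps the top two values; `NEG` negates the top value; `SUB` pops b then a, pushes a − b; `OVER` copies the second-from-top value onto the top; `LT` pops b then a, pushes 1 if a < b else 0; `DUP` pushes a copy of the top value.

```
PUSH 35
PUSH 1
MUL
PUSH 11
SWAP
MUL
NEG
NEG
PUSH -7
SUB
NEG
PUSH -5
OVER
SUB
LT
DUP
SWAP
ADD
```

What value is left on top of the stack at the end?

2

PUSH 35 : 35
PUSH 1  : 35 1
MUL     : 35
PUSH 11 : 35 11
SWAP    : 11 35
MUL     : 385
NEG     : -385
NEG     : 385
PUSH -7 : 385 -7
SUB     : 392
NEG     : -392
PUSH -5 : -392 -5
OVER    : -392 -5 -392
SUB     : -392 387
LT      : 1
DUP     : 1 1
SWAP    : 1 1
ADD     : 2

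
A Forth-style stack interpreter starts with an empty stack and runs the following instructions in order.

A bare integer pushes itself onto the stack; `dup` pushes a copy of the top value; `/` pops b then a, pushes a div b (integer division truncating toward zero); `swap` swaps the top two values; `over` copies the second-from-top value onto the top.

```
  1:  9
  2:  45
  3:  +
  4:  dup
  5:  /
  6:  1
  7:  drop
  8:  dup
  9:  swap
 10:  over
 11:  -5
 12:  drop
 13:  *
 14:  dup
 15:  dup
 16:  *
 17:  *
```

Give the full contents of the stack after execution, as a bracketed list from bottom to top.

[1, 1]

9     [9]
45    [9, 45]
+     [54]
dup   [54, 54]
/     [1]
1     [1, 1]
drop  [1]
dup   [1, 1]
swap  [1, 1]
over  [1, 1, 1]
-5    [1, 1, 1, -5]
drop  [1, 1, 1]
*     [1, 1]
dup   [1, 1, 1]
dup   [1, 1, 1, 1]
*     [1, 1, 1]
*     [1, 1]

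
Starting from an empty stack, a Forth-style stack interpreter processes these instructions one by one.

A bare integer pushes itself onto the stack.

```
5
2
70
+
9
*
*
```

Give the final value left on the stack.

3240

5  : [5]
2  : [5, 2]
70 : [5, 2, 70]
+  : [5, 72]
9  : [5, 72, 9]
*  : [5, 648]
*  : [3240]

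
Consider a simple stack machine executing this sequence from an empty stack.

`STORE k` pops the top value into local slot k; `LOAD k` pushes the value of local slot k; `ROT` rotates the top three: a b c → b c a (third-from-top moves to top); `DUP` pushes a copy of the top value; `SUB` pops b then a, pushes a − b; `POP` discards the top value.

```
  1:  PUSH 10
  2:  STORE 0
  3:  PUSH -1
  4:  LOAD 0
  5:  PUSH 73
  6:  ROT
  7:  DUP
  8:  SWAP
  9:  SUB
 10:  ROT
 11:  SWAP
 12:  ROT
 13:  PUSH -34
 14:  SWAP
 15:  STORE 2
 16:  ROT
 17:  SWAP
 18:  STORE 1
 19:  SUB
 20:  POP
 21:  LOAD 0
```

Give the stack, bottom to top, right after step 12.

[10, 0, 73]

PUSH 10  [10]
STORE 0  []
PUSH -1  [-1]
LOAD 0   [-1, 10]
PUSH 73  [-1, 10, 73]
ROT      [10, 73, -1]
DUP      [10, 73, -1, -1]
SWAP     [10, 73, -1, -1]
SUB      [10, 73, 0]
ROT      [73, 0, 10]
SWAP     [73, 10, 0]
ROT      [10, 0, 73]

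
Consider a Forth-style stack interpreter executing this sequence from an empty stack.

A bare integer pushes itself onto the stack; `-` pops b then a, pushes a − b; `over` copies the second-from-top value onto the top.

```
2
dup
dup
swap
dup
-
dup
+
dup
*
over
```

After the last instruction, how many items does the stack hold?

2     2
dup   2 2
dup   2 2 2
swap  2 2 2
dup   2 2 2 2
-     2 2 0
dup   2 2 0 0
+     2 2 0
dup   2 2 0 0
*     2 2 0
over  2 2 0 2

4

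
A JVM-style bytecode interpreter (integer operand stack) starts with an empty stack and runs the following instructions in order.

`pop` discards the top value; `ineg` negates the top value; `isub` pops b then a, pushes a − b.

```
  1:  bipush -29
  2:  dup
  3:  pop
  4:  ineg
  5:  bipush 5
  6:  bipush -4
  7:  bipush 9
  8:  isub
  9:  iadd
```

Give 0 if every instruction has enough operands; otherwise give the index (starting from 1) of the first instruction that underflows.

0

bipush -29 → [-29]
dup        → [-29, -29]
pop        → [-29]
ineg       → [29]
bipush 5   → [29, 5]
bipush -4  → [29, 5, -4]
bipush 9   → [29, 5, -4, 9]
isub       → [29, 5, -13]
iadd       → [29, -8]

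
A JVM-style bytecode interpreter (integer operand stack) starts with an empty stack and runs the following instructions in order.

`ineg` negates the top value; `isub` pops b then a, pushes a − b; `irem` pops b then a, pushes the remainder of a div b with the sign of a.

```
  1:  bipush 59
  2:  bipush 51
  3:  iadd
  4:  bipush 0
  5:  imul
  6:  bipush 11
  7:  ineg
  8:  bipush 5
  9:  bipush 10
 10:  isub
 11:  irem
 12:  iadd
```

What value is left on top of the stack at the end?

bipush 59 : [59]
bipush 51 : [59, 51]
iadd      : [110]
bipush 0  : [110, 0]
imul      : [0]
bipush 11 : [0, 11]
ineg      : [0, -11]
bipush 5  : [0, -11, 5]
bipush 10 : [0, -11, 5, 10]
isub      : [0, -11, -5]
irem      : [0, -1]
iadd      : [-1]

-1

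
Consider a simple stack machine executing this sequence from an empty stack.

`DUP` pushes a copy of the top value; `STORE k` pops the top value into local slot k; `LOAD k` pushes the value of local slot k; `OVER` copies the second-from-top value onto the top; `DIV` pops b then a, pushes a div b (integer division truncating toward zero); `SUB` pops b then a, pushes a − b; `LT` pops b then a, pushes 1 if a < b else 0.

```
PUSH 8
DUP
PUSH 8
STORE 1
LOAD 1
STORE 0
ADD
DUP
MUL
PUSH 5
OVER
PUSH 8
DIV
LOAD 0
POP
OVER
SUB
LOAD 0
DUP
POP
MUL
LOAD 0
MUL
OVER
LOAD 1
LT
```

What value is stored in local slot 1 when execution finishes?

PUSH 8   [8]
DUP      [8, 8]
PUSH 8   [8, 8, 8]
STORE 1  [8, 8]
LOAD 1   [8, 8, 8]
STORE 0  [8, 8]
ADD      [16]
DUP      [16, 16]
MUL      [256]
PUSH 5   [256, 5]
OVER     [256, 5, 256]
PUSH 8   [256, 5, 256, 8]
DIV      [256, 5, 32]
LOAD 0   [256, 5, 32, 8]
POP      [256, 5, 32]
OVER     [256, 5, 32, 5]
SUB      [256, 5, 27]
LOAD 0   [256, 5, 27, 8]
DUP      [256, 5, 27, 8, 8]
POP      [256, 5, 27, 8]
MUL      [256, 5, 216]
LOAD 0   [256, 5, 216, 8]
MUL      [256, 5, 1728]
OVER     [256, 5, 1728, 5]
LOAD 1   [256, 5, 1728, 5, 8]
LT       [256, 5, 1728, 1]

8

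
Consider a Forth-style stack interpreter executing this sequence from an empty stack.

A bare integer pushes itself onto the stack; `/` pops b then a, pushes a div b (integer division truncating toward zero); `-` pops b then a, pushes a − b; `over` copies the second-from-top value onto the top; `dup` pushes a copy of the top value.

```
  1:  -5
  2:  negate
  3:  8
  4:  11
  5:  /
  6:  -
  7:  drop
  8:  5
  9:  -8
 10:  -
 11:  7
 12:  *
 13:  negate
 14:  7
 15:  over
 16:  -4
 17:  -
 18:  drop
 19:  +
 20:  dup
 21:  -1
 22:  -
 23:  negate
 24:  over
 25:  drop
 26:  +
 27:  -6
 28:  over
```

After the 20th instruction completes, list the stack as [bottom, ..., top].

[-84, -84]

-5      -5
negate  5
8       5 8
11      5 8 11
/       5 0
-       5
drop    (empty)
5       5
-8      5 -8
-       13
7       13 7
*       91
negate  -91
7       -91 7
over    -91 7 -91
-4      -91 7 -91 -4
-       -91 7 -87
drop    -91 7
+       -84
dup     -84 -84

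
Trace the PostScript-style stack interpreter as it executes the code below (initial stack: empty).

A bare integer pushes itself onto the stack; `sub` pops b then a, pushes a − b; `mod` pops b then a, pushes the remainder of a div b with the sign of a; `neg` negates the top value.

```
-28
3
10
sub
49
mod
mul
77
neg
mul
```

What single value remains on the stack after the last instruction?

-28 → [-28]
3   → [-28, 3]
10  → [-28, 3, 10]
sub → [-28, -7]
49  → [-28, -7, 49]
mod → [-28, -7]
mul → [196]
77  → [196, 77]
neg → [196, -77]
mul → [-15092]

-15092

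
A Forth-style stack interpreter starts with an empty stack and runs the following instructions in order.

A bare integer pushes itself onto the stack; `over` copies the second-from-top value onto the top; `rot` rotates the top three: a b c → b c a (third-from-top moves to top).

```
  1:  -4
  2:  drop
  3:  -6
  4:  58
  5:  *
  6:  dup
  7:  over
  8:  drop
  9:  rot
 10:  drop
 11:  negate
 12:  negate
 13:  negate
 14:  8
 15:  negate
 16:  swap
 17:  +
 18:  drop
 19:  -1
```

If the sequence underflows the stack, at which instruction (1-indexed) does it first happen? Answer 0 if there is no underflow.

9

-4   : -4
drop : (empty)
-6   : -6
58   : -6 58
*    : -348
dup  : -348 -348
over : -348 -348 -348
drop : -348 -348
rot  — needs 3 operands, stack has 2 → underflow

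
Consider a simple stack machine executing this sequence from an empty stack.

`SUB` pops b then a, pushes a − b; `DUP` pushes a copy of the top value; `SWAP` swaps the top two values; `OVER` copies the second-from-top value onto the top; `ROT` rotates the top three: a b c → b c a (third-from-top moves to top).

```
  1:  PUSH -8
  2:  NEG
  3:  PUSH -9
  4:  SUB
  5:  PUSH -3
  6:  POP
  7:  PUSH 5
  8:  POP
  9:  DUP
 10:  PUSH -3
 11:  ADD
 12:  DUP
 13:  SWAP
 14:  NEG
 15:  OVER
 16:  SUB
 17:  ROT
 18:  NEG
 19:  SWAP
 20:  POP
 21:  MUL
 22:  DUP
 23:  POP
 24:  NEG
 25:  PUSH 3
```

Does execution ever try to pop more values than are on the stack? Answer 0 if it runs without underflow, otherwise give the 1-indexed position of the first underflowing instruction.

0

PUSH -8 -> [-8]
NEG     -> [8]
PUSH -9 -> [8, -9]
SUB     -> [17]
PUSH -3 -> [17, -3]
POP     -> [17]
PUSH 5  -> [17, 5]
POP     -> [17]
DUP     -> [17, 17]
PUSH -3 -> [17, 17, -3]
ADD     -> [17, 14]
DUP     -> [17, 14, 14]
SWAP    -> [17, 14, 14]
NEG     -> [17, 14, -14]
OVER    -> [17, 14, -14, 14]
SUB     -> [17, 14, -28]
ROT     -> [14, -28, 17]
NEG     -> [14, -28, -17]
SWAP    -> [14, -17, -28]
POP     -> [14, -17]
MUL     -> [-238]
DUP     -> [-238, -238]
POP     -> [-238]
NEG     -> [238]
PUSH 3  -> [238, 3]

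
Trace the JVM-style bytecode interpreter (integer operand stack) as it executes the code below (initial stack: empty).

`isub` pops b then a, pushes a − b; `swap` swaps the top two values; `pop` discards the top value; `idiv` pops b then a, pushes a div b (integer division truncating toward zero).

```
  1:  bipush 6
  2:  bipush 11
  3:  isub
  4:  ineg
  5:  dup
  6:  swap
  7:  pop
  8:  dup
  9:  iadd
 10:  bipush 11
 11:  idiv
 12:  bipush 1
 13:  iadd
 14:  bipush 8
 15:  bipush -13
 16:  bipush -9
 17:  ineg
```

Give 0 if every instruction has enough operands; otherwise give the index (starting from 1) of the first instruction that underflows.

bipush 6    6
bipush 11   6 11
isub        -5
ineg        5
dup         5 5
swap        5 5
pop         5
dup         5 5
iadd        10
bipush 11   10 11
idiv        0
bipush 1    0 1
iadd        1
bipush 8    1 8
bipush -13  1 8 -13
bipush -9   1 8 -13 -9
ineg        1 8 -13 9

0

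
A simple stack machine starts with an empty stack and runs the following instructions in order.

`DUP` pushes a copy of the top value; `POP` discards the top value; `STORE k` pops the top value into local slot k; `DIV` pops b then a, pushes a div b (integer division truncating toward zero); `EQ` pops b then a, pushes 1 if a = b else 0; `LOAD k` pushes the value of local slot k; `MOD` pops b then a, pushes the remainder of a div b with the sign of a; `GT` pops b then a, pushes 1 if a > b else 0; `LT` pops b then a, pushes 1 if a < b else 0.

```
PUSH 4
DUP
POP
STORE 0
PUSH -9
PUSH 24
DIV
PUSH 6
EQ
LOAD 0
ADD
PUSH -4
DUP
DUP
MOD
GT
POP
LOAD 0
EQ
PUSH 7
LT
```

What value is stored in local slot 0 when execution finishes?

4

PUSH 4  : 4
DUP     : 4 4
POP     : 4
STORE 0 : (empty)
PUSH -9 : -9
PUSH 24 : -9 24
DIV     : 0
PUSH 6  : 0 6
EQ      : 0
LOAD 0  : 0 4
ADD     : 4
PUSH -4 : 4 -4
DUP     : 4 -4 -4
DUP     : 4 -4 -4 -4
MOD     : 4 -4 0
GT      : 4 0
POP     : 4
LOAD 0  : 4 4
EQ      : 1
PUSH 7  : 1 7
LT      : 1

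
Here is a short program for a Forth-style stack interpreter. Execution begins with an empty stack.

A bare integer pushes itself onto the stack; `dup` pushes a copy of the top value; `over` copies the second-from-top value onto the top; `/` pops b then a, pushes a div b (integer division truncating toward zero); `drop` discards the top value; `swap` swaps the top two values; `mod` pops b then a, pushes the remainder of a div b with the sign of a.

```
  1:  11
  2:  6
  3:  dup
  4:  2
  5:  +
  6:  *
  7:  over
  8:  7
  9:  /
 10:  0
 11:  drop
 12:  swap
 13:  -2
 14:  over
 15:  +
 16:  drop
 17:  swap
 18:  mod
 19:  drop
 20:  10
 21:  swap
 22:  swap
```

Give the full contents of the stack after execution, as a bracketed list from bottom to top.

11   -> [11]
6    -> [11, 6]
dup  -> [11, 6, 6]
2    -> [11, 6, 6, 2]
+    -> [11, 6, 8]
*    -> [11, 48]
over -> [11, 48, 11]
7    -> [11, 48, 11, 7]
/    -> [11, 48, 1]
0    -> [11, 48, 1, 0]
drop -> [11, 48, 1]
swap -> [11, 1, 48]
-2   -> [11, 1, 48, -2]
over -> [11, 1, 48, -2, 48]
+    -> [11, 1, 48, 46]
drop -> [11, 1, 48]
swap -> [11, 48, 1]
mod  -> [11, 0]
drop -> [11]
10   -> [11, 10]
swap -> [10, 11]
swap -> [11, 10]

[11, 10]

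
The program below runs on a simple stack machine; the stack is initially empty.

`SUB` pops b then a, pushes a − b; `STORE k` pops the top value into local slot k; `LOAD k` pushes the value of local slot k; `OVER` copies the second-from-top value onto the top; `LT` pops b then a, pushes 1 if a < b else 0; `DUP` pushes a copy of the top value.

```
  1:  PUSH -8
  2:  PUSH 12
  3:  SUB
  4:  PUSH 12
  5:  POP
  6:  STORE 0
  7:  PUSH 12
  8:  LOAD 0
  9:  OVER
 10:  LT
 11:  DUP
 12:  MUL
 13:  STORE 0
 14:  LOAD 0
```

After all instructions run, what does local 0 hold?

PUSH -8 → -8
PUSH 12 → -8 12
SUB     → -20
PUSH 12 → -20 12
POP     → -20
STORE 0 → (empty)
PUSH 12 → 12
LOAD 0  → 12 -20
OVER    → 12 -20 12
LT      → 12 1
DUP     → 12 1 1
MUL     → 12 1
STORE 0 → 12
LOAD 0  → 12 1

1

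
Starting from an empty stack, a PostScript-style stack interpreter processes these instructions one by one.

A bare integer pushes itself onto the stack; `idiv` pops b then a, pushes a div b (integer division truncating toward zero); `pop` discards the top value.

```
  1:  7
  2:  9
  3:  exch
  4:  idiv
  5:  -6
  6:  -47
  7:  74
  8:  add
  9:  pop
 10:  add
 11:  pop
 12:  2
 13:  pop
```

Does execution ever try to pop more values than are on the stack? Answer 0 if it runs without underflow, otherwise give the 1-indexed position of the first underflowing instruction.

0

7    : [7]
9    : [7, 9]
exch : [9, 7]
idiv : [1]
-6   : [1, -6]
-47  : [1, -6, -47]
74   : [1, -6, -47, 74]
add  : [1, -6, 27]
pop  : [1, -6]
add  : [-5]
pop  : []
2    : [2]
pop  : []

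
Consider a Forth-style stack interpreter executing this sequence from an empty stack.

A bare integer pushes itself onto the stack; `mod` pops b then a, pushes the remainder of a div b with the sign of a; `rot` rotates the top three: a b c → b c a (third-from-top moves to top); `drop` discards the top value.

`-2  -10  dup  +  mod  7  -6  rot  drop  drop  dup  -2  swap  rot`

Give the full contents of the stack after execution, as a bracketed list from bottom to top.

[-2, 7, 7]

-2   -> -2
-10  -> -2 -10
dup  -> -2 -10 -10
+    -> -2 -20
mod  -> -2
7    -> -2 7
-6   -> -2 7 -6
rot  -> 7 -6 -2
drop -> 7 -6
drop -> 7
dup  -> 7 7
-2   -> 7 7 -2
swap -> 7 -2 7
rot  -> -2 7 7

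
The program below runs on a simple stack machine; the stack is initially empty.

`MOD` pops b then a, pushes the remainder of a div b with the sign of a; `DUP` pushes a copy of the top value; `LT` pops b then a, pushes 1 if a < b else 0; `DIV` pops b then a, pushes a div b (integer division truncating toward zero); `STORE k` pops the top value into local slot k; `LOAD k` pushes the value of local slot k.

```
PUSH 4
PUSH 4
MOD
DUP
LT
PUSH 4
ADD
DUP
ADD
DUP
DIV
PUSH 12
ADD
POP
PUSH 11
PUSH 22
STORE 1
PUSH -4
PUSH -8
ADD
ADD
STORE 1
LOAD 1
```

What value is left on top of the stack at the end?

PUSH 4  : 4
PUSH 4  : 4 4
MOD     : 0
DUP     : 0 0
LT      : 0
PUSH 4  : 0 4
ADD     : 4
DUP     : 4 4
ADD     : 8
DUP     : 8 8
DIV     : 1
PUSH 12 : 1 12
ADD     : 13
POP     : (empty)
PUSH 11 : 11
PUSH 22 : 11 22
STORE 1 : 11
PUSH -4 : 11 -4
PUSH -8 : 11 -4 -8
ADD     : 11 -12
ADD     : -1
STORE 1 : (empty)
LOAD 1  : -1

-1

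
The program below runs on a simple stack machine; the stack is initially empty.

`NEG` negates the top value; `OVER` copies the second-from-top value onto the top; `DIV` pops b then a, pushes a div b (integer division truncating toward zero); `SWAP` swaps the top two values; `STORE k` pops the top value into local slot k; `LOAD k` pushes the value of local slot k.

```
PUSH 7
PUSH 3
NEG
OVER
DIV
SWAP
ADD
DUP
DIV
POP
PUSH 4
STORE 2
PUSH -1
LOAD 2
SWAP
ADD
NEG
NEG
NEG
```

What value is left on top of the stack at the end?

PUSH 7   [7]
PUSH 3   [7, 3]
NEG      [7, -3]
OVER     [7, -3, 7]
DIV      [7, 0]
SWAP     [0, 7]
ADD      [7]
DUP      [7, 7]
DIV      [1]
POP      []
PUSH 4   [4]
STORE 2  []
PUSH -1  [-1]
LOAD 2   [-1, 4]
SWAP     [4, -1]
ADD      [3]
NEG      [-3]
NEG      [3]
NEG      [-3]

-3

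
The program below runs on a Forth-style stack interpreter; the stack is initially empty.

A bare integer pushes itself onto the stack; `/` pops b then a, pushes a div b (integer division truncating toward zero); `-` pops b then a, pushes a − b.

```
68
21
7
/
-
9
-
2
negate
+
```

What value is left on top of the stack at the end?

68      [68]
21      [68, 21]
7       [68, 21, 7]
/       [68, 3]
-       [65]
9       [65, 9]
-       [56]
2       [56, 2]
negate  [56, -2]
+       [54]

54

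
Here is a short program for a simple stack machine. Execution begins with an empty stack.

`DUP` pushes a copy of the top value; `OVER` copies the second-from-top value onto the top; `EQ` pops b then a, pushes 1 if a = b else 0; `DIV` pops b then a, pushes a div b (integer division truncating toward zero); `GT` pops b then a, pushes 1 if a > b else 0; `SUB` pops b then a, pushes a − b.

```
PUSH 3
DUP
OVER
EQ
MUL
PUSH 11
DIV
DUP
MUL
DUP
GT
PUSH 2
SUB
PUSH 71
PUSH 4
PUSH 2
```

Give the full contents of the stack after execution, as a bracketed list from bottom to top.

[-2, 71, 4, 2]

PUSH 3  -> 3
DUP     -> 3 3
OVER    -> 3 3 3
EQ      -> 3 1
MUL     -> 3
PUSH 11 -> 3 11
DIV     -> 0
DUP     -> 0 0
MUL     -> 0
DUP     -> 0 0
GT      -> 0
PUSH 2  -> 0 2
SUB     -> -2
PUSH 71 -> -2 71
PUSH 4  -> -2 71 4
PUSH 2  -> -2 71 4 2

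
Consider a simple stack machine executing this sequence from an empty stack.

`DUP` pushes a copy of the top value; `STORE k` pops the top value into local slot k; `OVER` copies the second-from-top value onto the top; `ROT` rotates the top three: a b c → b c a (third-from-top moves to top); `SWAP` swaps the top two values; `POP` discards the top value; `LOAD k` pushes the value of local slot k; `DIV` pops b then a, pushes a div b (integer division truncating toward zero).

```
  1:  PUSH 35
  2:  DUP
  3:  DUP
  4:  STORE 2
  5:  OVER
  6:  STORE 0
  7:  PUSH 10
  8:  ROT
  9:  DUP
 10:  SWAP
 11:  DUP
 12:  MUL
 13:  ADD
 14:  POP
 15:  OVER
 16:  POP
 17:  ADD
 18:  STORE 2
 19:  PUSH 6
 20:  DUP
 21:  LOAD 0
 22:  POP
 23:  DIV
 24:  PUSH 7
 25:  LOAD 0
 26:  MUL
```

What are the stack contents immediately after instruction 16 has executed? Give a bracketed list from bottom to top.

[35, 10]

PUSH 35 -> [35]
DUP     -> [35, 35]
DUP     -> [35, 35, 35]
STORE 2 -> [35, 35]
OVER    -> [35, 35, 35]
STORE 0 -> [35, 35]
PUSH 10 -> [35, 35, 10]
ROT     -> [35, 10, 35]
DUP     -> [35, 10, 35, 35]
SWAP    -> [35, 10, 35, 35]
DUP     -> [35, 10, 35, 35, 35]
MUL     -> [35, 10, 35, 1225]
ADD     -> [35, 10, 1260]
POP     -> [35, 10]
OVER    -> [35, 10, 35]
POP     -> [35, 10]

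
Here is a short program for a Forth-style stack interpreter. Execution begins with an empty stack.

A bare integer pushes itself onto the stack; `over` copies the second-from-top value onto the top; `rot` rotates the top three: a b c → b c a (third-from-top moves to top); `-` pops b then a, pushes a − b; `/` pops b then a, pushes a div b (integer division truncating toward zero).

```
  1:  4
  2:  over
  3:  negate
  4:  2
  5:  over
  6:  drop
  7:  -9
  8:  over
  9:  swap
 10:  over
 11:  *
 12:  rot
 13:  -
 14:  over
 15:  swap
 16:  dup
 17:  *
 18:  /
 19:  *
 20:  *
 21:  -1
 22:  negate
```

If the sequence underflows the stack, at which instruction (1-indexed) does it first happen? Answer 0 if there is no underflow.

4  [4]
over  — needs 2 operands, stack has 1 → underflow

2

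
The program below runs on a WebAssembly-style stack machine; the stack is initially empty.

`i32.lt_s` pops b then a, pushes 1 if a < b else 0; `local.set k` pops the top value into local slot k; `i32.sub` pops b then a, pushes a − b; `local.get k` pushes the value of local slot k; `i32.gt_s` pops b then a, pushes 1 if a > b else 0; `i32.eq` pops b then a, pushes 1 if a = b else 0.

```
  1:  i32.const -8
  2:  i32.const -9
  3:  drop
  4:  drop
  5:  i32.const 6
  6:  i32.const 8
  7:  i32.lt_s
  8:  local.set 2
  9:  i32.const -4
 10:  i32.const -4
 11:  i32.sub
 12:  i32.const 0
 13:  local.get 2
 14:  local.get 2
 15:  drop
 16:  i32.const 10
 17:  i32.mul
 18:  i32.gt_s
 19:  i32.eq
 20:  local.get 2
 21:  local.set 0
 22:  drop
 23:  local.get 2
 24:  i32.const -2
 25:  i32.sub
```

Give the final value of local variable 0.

i32.const -8 : -8
i32.const -9 : -8 -9
drop         : -8
drop         : (empty)
i32.const 6  : 6
i32.const 8  : 6 8
i32.lt_s     : 1
local.set 2  : (empty)
i32.const -4 : -4
i32.const -4 : -4 -4
i32.sub      : 0
i32.const 0  : 0 0
local.get 2  : 0 0 1
local.get 2  : 0 0 1 1
drop         : 0 0 1
i32.const 10 : 0 0 1 10
i32.mul      : 0 0 10
i32.gt_s     : 0 0
i32.eq       : 1
local.get 2  : 1 1
local.set 0  : 1
drop         : (empty)
local.get 2  : 1
i32.const -2 : 1 -2
i32.sub      : 3

1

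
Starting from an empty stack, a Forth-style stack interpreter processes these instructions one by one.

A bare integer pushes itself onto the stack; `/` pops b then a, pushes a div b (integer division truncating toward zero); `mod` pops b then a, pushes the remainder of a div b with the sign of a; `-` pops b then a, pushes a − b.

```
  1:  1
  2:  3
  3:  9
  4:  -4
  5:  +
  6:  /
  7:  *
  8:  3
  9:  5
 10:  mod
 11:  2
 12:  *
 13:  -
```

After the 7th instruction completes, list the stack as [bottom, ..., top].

1   1
3   1 3
9   1 3 9
-4  1 3 9 -4
+   1 3 5
/   1 0
*   0

[0]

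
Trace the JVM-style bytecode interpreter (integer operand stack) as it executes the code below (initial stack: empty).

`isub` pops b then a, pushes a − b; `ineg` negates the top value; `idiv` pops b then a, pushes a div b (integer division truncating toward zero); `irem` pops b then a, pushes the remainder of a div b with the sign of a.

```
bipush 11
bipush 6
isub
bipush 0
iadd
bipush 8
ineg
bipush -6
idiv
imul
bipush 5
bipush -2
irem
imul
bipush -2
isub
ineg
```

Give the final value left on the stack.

-7

bipush 11 : 11
bipush 6  : 11 6
isub      : 5
bipush 0  : 5 0
iadd      : 5
bipush 8  : 5 8
ineg      : 5 -8
bipush -6 : 5 -8 -6
idiv      : 5 1
imul      : 5
bipush 5  : 5 5
bipush -2 : 5 5 -2
irem      : 5 1
imul      : 5
bipush -2 : 5 -2
isub      : 7
ineg      : -7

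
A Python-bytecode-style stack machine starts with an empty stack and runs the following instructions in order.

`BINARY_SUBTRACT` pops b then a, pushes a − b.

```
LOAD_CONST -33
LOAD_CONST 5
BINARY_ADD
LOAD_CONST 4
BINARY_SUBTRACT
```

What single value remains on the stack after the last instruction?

LOAD_CONST -33  -> [-33]
LOAD_CONST 5    -> [-33, 5]
BINARY_ADD      -> [-28]
LOAD_CONST 4    -> [-28, 4]
BINARY_SUBTRACT -> [-32]

-32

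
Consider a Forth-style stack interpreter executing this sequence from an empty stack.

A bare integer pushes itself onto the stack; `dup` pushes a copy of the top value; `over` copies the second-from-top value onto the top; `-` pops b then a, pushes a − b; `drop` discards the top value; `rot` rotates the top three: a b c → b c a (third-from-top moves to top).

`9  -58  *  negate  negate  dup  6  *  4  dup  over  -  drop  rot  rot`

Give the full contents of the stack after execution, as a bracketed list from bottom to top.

[4, -522, -3132]

9      : 9
-58    : 9 -58
*      : -522
negate : 522
negate : -522
dup    : -522 -522
6      : -522 -522 6
*      : -522 -3132
4      : -522 -3132 4
dup    : -522 -3132 4 4
over   : -522 -3132 4 4 4
-      : -522 -3132 4 0
drop   : -522 -3132 4
rot    : -3132 4 -522
rot    : 4 -522 -3132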